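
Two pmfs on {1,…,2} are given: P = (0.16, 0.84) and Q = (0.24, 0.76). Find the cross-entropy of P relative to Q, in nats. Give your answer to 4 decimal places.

0.4589 nats

H(P,Q) = −Σ p·ln q.
  −0.16·ln(0.24) = 0.22834
  −0.84·ln(0.76) = 0.23053
H(P,Q) = 0.4589 nats.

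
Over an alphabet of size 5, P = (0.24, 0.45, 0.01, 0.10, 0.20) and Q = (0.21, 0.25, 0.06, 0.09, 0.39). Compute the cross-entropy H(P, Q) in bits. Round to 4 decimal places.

H(P,Q) = −Σ p·log₂ q.
  −0.24·log₂(0.21) = 0.54037
  −0.45·log₂(0.25) = 0.90000
  −0.01·log₂(0.06) = 0.04059
  −0.10·log₂(0.09) = 0.34739
  −0.20·log₂(0.39) = 0.27169
H(P,Q) = 2.1000 bits.

2.1000 bits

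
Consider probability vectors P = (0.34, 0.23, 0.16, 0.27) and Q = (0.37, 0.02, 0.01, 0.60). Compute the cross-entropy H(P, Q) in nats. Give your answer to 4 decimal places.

H(P,Q) = −Σ p·ln q.
  −0.34·ln(0.37) = 0.33805
  −0.23·ln(0.02) = 0.89977
  −0.16·ln(0.01) = 0.73683
  −0.27·ln(0.60) = 0.13792
H(P,Q) = 2.1126 nats.

2.1126 nats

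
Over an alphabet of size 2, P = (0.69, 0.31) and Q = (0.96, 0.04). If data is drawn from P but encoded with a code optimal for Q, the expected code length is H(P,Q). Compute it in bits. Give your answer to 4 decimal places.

1.4802 bits

H(P,Q) = −Σ p·log₂ q.
  −0.69·log₂(0.96) = 0.04064
  −0.31·log₂(0.04) = 1.43960
H(P,Q) = 1.4802 bits.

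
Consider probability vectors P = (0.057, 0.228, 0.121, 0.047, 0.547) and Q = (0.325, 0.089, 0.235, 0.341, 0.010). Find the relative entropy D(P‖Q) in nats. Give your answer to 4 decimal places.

D(P‖Q) = Σ p·ln(p/q).
  0.057·ln(0.057/0.325) = -0.09922
  0.228·ln(0.228/0.089) = 0.21448
  0.121·ln(0.121/0.235) = -0.08032
  0.047·ln(0.047/0.341) = -0.09314
  0.547·ln(0.547/0.010) = 2.18902
D(P‖Q) = 2.1308 nats.

2.1308 nats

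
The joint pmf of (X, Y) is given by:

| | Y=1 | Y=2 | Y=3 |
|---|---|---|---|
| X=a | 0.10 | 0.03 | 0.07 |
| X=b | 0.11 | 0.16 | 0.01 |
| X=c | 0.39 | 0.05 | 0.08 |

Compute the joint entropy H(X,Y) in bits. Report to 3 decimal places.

2.630 bits

H(X,Y) = −Σ p(x,y)·log₂ p(x,y) over all 9 cells.
  cell (a,1): −0.10·log₂0.10 = 0.3322
  cell (a,2): −0.03·log₂0.03 = 0.1518
  cell (a,3): −0.07·log₂0.07 = 0.2686
  cell (b,1): −0.11·log₂0.11 = 0.3503
  cell (b,2): −0.16·log₂0.16 = 0.4230
  cell (b,3): −0.01·log₂0.01 = 0.0664
  cell (c,1): −0.39·log₂0.39 = 0.5298
  cell (c,2): −0.05·log₂0.05 = 0.2161
  cell (c,3): −0.08·log₂0.08 = 0.2915
Sum = 2.630 bits.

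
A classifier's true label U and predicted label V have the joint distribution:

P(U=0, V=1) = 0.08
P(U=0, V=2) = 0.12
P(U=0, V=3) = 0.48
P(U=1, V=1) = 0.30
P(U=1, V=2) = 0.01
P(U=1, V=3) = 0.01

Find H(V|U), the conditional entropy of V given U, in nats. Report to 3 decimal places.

Marginals: p(U) = (0.6800, 0.3200), p(V) = (0.3800, 0.1300, 0.4900).
H(V|U) = Σ p(U) · H(V|U=·).
  U=0: p=0.6800, H(V|U=0) = 0.8037
  U=1: p=0.3200, H(V|U=1) = 0.2771
Weighted sum = 0.635 nats.

0.635 nats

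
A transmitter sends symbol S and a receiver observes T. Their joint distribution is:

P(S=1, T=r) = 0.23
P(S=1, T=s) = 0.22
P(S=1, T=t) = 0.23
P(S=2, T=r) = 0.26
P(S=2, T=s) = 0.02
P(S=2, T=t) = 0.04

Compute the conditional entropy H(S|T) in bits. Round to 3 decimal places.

Chain rule: H(S|T) = H(S,T) − H(T).
Marginals: p(S) = (0.6800, 0.3200), p(T) = (0.4900, 0.2400, 0.2700).
H(S,T) = 2.2598 bits; H(T) = 1.5084 bits.
H(S|T) = 2.2598 − 1.5084 = 0.751 bits.

0.751 bits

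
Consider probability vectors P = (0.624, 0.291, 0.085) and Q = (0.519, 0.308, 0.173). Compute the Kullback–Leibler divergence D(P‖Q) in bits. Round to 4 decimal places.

0.0549 bits

D(P‖Q) = Σ p·log₂(p/q).
  0.624·log₂(0.624/0.519) = 0.16587
  0.291·log₂(0.291/0.308) = -0.02384
  0.085·log₂(0.085/0.173) = -0.08715
D(P‖Q) = 0.0549 bits.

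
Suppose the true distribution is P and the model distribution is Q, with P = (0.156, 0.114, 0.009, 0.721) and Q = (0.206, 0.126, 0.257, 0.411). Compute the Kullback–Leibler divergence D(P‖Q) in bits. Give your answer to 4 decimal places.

0.4621 bits

D(P‖Q) = Σ p·log₂(p/q).
  0.156·log₂(0.156/0.206) = -0.06257
  0.114·log₂(0.114/0.126) = -0.01646
  0.009·log₂(0.009/0.257) = -0.04352
  0.721·log₂(0.721/0.411) = 0.58463
D(P‖Q) = 0.4621 bits.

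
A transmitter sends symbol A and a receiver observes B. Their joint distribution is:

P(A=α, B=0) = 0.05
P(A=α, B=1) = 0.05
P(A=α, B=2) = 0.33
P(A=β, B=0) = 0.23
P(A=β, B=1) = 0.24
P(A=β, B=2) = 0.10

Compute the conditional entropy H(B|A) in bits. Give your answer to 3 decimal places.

Chain rule: H(B|A) = H(A,B) − H(A).
Marginals: p(A) = (0.4300, 0.5700), p(B) = (0.2800, 0.2900, 0.4300).
H(A,B) = 2.2740 bits; H(A) = 0.9858 bits.
H(B|A) = 2.2740 − 0.9858 = 1.288 bits.

1.288 bits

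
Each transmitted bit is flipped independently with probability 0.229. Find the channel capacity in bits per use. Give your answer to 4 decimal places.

0.2237 bits

Binary symmetric channel: C = 1 − h₂(ε) where h₂ is the binary entropy function.
h₂(0.229) = −0.229·log₂0.229 − 0.771·log₂0.771 = 0.7763.
C = 1 − 0.7763 = 0.2237 bits per channel use.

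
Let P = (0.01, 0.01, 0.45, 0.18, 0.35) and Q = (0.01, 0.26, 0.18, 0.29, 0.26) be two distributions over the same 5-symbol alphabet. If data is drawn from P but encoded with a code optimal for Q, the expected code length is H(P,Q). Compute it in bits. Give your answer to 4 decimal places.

H(P,Q) = −Σ p·log₂ q.
  −0.01·log₂(0.01) = 0.06644
  −0.01·log₂(0.26) = 0.01943
  −0.45·log₂(0.18) = 1.11327
  −0.18·log₂(0.29) = 0.32146
  −0.35·log₂(0.26) = 0.68020
H(P,Q) = 2.2008 bits.

2.2008 bits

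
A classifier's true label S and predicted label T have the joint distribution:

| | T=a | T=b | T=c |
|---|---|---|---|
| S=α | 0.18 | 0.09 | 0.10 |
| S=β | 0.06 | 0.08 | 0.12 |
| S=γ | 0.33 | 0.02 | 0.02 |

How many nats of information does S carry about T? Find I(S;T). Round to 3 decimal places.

Marginals: p(S) = (0.3700, 0.2600, 0.3700), p(T) = (0.5700, 0.1900, 0.2400).
I(S;T) = Σ p(x,y)·ln[p(x,y)/(p(x)p(y))].
  (α,a): 0.18·ln(0.8535) = -0.0285
  (α,b): 0.09·ln(1.2802) = 0.0222
  (α,c): 0.10·ln(1.1261) = 0.0119
  (β,a): 0.06·ln(0.4049) = -0.0543
  (β,b): 0.08·ln(1.6194) = 0.0386
  (β,c): 0.12·ln(1.9231) = 0.0785
  (γ,a): 0.33·ln(1.5647) = 0.1477
  (γ,b): 0.02·ln(0.2845) = -0.0251
  (γ,c): 0.02·ln(0.2252) = -0.0298
Sum = 0.161 nats.

0.161 nats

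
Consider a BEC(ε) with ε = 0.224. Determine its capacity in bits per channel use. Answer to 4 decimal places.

Binary erasure channel: capacity C = 1 − ε.
C = 1 − 0.224 = 0.7760 bits per channel use.

0.7760 bits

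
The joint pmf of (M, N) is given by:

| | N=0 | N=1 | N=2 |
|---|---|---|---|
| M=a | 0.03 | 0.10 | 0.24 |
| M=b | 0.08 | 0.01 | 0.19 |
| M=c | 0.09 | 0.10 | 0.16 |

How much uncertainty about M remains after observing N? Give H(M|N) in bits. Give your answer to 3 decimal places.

1.473 bits

Marginals: p(M) = (0.3700, 0.2800, 0.3500), p(N) = (0.2000, 0.2100, 0.5900).
H(M|N) = Σ p(N) · H(M|N=·).
  N=0: p=0.2000, H(M|N=0) = 1.4577
  N=1: p=0.2100, H(M|N=1) = 1.2286
  N=2: p=0.5900, H(M|N=2) = 1.5649
Weighted sum = 1.473 bits.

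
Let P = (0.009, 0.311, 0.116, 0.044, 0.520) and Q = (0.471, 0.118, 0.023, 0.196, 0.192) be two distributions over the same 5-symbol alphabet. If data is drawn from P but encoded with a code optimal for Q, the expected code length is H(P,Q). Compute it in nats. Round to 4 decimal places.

2.0388 nats

H(P,Q) = −Σ p·ln q.
  −0.009·ln(0.471) = 0.00678
  −0.311·ln(0.118) = 0.66463
  −0.116·ln(0.023) = 0.43758
  −0.044·ln(0.196) = 0.07170
  −0.520·ln(0.192) = 0.85814
H(P,Q) = 2.0388 nats.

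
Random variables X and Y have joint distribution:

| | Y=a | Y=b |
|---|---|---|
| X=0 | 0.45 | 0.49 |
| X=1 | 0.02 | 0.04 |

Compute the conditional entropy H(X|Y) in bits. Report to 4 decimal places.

0.3239 bits

Chain rule: H(X|Y) = H(X,Y) − H(Y).
Marginals: p(X) = (0.9400, 0.0600), p(Y) = (0.4700, 0.5300).
H(X,Y) = 1.3213 bits; H(Y) = 0.9974 bits.
H(X|Y) = 1.3213 − 0.9974 = 0.3239 bits.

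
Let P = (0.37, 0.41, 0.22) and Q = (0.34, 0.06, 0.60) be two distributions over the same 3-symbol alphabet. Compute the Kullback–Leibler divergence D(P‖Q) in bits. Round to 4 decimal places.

0.8635 bits

D(P‖Q) = Σ p·log₂(p/q).
  0.37·log₂(0.37/0.34) = 0.04514
  0.41·log₂(0.41/0.06) = 1.13676
  0.22·log₂(0.22/0.60) = -0.31844
D(P‖Q) = 0.8635 bits.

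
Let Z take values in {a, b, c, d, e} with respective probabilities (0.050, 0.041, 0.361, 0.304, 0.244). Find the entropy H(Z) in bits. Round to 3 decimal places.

1.954 bits

H(Z) = −Σ p·log₂ p.
  −(0.050)·log₂(0.050) = 0.2161
  −(0.041)·log₂(0.041) = 0.1889
  −(0.361)·log₂(0.361) = 0.5306
  −(0.304)·log₂(0.304) = 0.5222
  −(0.244)·log₂(0.244) = 0.4966
Sum: 0.2161 + 0.1889 + 0.5306 + 0.5222 + 0.4966 = 1.954 bits.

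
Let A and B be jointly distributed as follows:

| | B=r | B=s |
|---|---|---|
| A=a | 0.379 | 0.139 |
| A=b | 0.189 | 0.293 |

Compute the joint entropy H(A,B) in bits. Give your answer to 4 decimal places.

1.8994 bits

H(A,B) = −Σ p(x,y)·log₂ p(x,y) over all 4 cells.
  cell (a,r): −0.379·log₂0.379 = 0.53050
  cell (a,s): −0.139·log₂0.139 = 0.39571
  cell (b,r): −0.189·log₂0.189 = 0.45427
  cell (b,s): −0.293·log₂0.293 = 0.51891
Sum = 1.8994 bits.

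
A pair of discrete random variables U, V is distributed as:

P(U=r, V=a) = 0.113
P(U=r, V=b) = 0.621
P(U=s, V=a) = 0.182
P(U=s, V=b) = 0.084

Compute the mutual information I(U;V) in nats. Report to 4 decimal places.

0.1254 nats

Marginals: p(U) = (0.7340, 0.2660), p(V) = (0.2950, 0.7050).
I(U;V) = H(U) + H(V) − H(U,V).
H(U) = 0.5792, H(V) = 0.6066, H(U,V) = 1.0604.
I(U;V) = 0.5792 + 0.6066 − 1.0604 = 0.1254 nats.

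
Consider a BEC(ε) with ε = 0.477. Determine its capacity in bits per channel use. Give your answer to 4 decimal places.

0.5230 bits

Binary erasure channel: capacity C = 1 − ε.
C = 1 − 0.477 = 0.5230 bits per channel use.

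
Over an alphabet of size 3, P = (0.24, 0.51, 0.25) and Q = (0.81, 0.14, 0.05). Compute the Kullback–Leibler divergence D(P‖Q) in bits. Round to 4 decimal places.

1.1105 bits

D(P‖Q) = Σ p·log₂(p/q).
  0.24·log₂(0.24/0.81) = -0.42117
  0.51·log₂(0.51/0.14) = 0.95119
  0.25·log₂(0.25/0.05) = 0.58048
D(P‖Q) = 1.1105 bits.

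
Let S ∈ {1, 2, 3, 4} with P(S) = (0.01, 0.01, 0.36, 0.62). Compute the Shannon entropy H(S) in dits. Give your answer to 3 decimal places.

0.328 dits

H(S) = −Σ p·log₁₀ p.
  −(0.01)·log₁₀(0.01) = 0.0200
  −(0.01)·log₁₀(0.01) = 0.0200
  −(0.36)·log₁₀(0.36) = 0.1597
  −(0.62)·log₁₀(0.62) = 0.1287
Sum: 0.0200 + 0.0200 + 0.1597 + 0.1287 = 0.328 dits.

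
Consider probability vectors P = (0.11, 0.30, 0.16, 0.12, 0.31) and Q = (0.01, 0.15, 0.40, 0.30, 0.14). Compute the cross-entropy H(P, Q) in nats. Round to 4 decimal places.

1.9763 nats

H(P,Q) = −Σ p·ln q.
  −0.11·ln(0.01) = 0.50657
  −0.30·ln(0.15) = 0.56914
  −0.16·ln(0.40) = 0.14661
  −0.12·ln(0.30) = 0.14448
  −0.31·ln(0.14) = 0.60949
H(P,Q) = 1.9763 nats.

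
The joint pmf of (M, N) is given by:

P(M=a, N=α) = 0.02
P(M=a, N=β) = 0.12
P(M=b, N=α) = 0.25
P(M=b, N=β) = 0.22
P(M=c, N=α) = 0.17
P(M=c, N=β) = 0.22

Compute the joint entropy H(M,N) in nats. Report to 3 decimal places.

1.647 nats

H(M,N) = −Σ p(x,y)·ln p(x,y) over all 6 cells.
  cell (a,α): −0.02·ln0.02 = 0.0782
  cell (a,β): −0.12·ln0.12 = 0.2544
  cell (b,α): −0.25·ln0.25 = 0.3466
  cell (b,β): −0.22·ln0.22 = 0.3331
  cell (c,α): −0.17·ln0.17 = 0.3012
  cell (c,β): −0.22·ln0.22 = 0.3331
Sum = 1.647 nats.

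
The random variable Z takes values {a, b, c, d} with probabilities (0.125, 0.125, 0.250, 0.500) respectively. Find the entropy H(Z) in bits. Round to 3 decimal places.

1.750 bits

H(Z) = −Σ p·log₂ p.
  −(0.125)·log₂(0.125) = 0.3750
  −(0.125)·log₂(0.125) = 0.3750
  −(0.250)·log₂(0.250) = 0.5000
  −(0.500)·log₂(0.500) = 0.5000
Sum: 0.3750 + 0.3750 + 0.5000 + 0.5000 = 1.750 bits.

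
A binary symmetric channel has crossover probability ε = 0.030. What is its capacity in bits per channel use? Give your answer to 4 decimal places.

0.8056 bits

Binary symmetric channel: C = 1 − h₂(ε) where h₂ is the binary entropy function.
h₂(0.030) = −0.030·log₂0.030 − 0.970·log₂0.970 = 0.1944.
C = 1 − 0.1944 = 0.8056 bits per channel use.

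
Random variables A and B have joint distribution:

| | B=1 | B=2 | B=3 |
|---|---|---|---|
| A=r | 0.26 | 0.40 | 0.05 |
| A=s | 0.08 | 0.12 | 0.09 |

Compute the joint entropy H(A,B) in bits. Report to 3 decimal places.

H(A,B) = −Σ p(x,y)·log₂ p(x,y) over all 6 cells.
  cell (r,1): −0.26·log₂0.26 = 0.5053
  cell (r,2): −0.40·log₂0.40 = 0.5288
  cell (r,3): −0.05·log₂0.05 = 0.2161
  cell (s,1): −0.08·log₂0.08 = 0.2915
  cell (s,2): −0.12·log₂0.12 = 0.3671
  cell (s,3): −0.09·log₂0.09 = 0.3127
Sum = 2.221 bits.

2.221 bits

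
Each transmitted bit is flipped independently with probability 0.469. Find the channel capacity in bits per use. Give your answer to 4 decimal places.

0.0028 bits

Binary symmetric channel: C = 1 − h₂(ε) where h₂ is the binary entropy function.
h₂(0.469) = −0.469·log₂0.469 − 0.531·log₂0.531 = 0.9972.
C = 1 − 0.9972 = 0.0028 bits per channel use.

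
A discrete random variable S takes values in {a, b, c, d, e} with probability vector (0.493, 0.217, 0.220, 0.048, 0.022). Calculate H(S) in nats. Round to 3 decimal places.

H(S) = −Σ p·ln p.
  −(0.493)·ln(0.493) = 0.3487
  −(0.217)·ln(0.217) = 0.3315
  −(0.220)·ln(0.220) = 0.3331
  −(0.048)·ln(0.048) = 0.1458
  −(0.022)·ln(0.022) = 0.0840
Sum: 0.3487 + 0.3315 + 0.3331 + 0.1458 + 0.0840 = 1.243 nats.

1.243 nats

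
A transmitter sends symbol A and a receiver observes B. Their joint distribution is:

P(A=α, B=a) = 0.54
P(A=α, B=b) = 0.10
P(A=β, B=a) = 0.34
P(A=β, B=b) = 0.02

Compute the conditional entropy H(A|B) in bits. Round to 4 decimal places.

Chain rule: H(A|B) = H(A,B) − H(B).
Marginals: p(A) = (0.6400, 0.3600), p(B) = (0.8800, 0.1200).
H(A,B) = 1.4543 bits; H(B) = 0.5294 bits.
H(A|B) = 1.4543 − 0.5294 = 0.9249 bits.

0.9249 bits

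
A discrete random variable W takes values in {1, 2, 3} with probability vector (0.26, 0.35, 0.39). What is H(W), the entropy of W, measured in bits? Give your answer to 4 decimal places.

1.5652 bits

H(W) = −Σ p·log₂ p.
  −(0.26)·log₂(0.26) = 0.50529
  −(0.35)·log₂(0.35) = 0.53010
  −(0.39)·log₂(0.39) = 0.52980
Sum: 0.50529 + 0.53010 + 0.52980 = 1.5652 bits.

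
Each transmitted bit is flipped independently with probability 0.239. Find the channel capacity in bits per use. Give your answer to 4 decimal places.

0.2066 bits

Binary symmetric channel: C = 1 − h₂(ε) where h₂ is the binary entropy function.
h₂(0.239) = −0.239·log₂0.239 − 0.761·log₂0.761 = 0.7934.
C = 1 − 0.7934 = 0.2066 bits per channel use.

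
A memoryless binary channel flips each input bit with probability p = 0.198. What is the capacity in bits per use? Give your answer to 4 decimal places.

Binary symmetric channel: C = 1 − h₂(ε) where h₂ is the binary entropy function.
h₂(0.198) = −0.198·log₂0.198 − 0.802·log₂0.802 = 0.7179.
C = 1 − 0.7179 = 0.2821 bits per channel use.

0.2821 bits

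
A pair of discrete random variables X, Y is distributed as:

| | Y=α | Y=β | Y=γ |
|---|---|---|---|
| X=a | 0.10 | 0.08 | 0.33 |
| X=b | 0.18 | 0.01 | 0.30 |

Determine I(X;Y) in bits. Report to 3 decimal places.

0.062 bits

Marginals: p(X) = (0.5100, 0.4900), p(Y) = (0.2800, 0.0900, 0.6300).
I(X;Y) = H(X) + H(Y) − H(X,Y).
H(X) = 0.9997, H(Y) = 1.2468, H(X,Y) = 2.1844.
I(X;Y) = 0.9997 + 1.2468 − 2.1844 = 0.062 bits.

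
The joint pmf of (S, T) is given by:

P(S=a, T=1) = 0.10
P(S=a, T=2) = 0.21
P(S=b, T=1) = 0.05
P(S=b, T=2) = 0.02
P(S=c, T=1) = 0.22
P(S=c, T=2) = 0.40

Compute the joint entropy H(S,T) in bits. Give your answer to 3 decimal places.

2.143 bits

H(S,T) = −Σ p(x,y)·log₂ p(x,y) over all 6 cells.
  cell (a,1): −0.10·log₂0.10 = 0.3322
  cell (a,2): −0.21·log₂0.21 = 0.4728
  cell (b,1): −0.05·log₂0.05 = 0.2161
  cell (b,2): −0.02·log₂0.02 = 0.1129
  cell (c,1): −0.22·log₂0.22 = 0.4806
  cell (c,2): −0.40·log₂0.40 = 0.5288
Sum = 2.143 bits.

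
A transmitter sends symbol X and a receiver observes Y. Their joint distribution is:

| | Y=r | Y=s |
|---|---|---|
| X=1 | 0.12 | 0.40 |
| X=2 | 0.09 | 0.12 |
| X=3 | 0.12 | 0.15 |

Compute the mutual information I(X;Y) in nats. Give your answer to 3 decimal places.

Marginals: p(X) = (0.5200, 0.2100, 0.2700), p(Y) = (0.3300, 0.6700).
I(X;Y) = H(X) + H(Y) − H(X,Y).
H(X) = 1.0213, H(Y) = 0.6342, H(X,Y) = 1.6311.
I(X;Y) = 1.0213 + 0.6342 − 1.6311 = 0.024 nats.

0.024 nats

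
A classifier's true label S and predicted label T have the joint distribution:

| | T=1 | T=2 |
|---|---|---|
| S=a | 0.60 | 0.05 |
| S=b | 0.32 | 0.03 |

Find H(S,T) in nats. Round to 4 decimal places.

0.9261 nats

H(S,T) = −Σ p(x,y)·ln p(x,y) over all 4 cells.
  cell (a,1): −0.60·ln0.60 = 0.30650
  cell (a,2): −0.05·ln0.05 = 0.14979
  cell (b,1): −0.32·ln0.32 = 0.36462
  cell (b,2): −0.03·ln0.03 = 0.10520
Sum = 0.9261 nats.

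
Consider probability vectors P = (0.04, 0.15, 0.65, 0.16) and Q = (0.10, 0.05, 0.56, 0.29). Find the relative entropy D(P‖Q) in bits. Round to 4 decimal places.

D(P‖Q) = Σ p·log₂(p/q).
  0.04·log₂(0.04/0.10) = -0.05288
  0.15·log₂(0.15/0.05) = 0.23774
  0.65·log₂(0.65/0.56) = 0.13976
  0.16·log₂(0.16/0.29) = -0.13728
D(P‖Q) = 0.1873 bits.

0.1873 bits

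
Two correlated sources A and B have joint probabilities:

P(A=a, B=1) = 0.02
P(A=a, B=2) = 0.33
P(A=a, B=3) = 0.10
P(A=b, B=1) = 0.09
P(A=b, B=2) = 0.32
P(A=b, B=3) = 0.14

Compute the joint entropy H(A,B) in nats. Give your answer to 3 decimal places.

H(A,B) = −Σ p(x,y)·ln p(x,y) over all 6 cells.
  cell (a,1): −0.02·ln0.02 = 0.0782
  cell (a,2): −0.33·ln0.33 = 0.3659
  cell (a,3): −0.10·ln0.10 = 0.2303
  cell (b,1): −0.09·ln0.09 = 0.2167
  cell (b,2): −0.32·ln0.32 = 0.3646
  cell (b,3): −0.14·ln0.14 = 0.2753
Sum = 1.531 nats.

1.531 nats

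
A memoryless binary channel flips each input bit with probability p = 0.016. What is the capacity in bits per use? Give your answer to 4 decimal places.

Binary symmetric channel: C = 1 − h₂(ε) where h₂ is the binary entropy function.
h₂(0.016) = −0.016·log₂0.016 − 0.984·log₂0.984 = 0.1184.
C = 1 − 0.1184 = 0.8816 bits per channel use.

0.8816 bits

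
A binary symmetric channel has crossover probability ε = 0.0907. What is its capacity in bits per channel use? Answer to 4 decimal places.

0.5612 bits

Binary symmetric channel: C = 1 − h₂(ε) where h₂ is the binary entropy function.
h₂(0.0907) = −0.0907·log₂0.0907 − 0.9093·log₂0.9093 = 0.4388.
C = 1 − 0.4388 = 0.5612 bits per channel use.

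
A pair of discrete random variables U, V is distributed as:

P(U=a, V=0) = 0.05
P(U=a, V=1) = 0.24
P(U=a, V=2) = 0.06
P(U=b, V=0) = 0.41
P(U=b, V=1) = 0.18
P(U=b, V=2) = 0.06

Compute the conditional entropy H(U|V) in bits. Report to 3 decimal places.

0.762 bits

Chain rule: H(U|V) = H(U,V) − H(V).
Marginals: p(U) = (0.3500, 0.6500), p(V) = (0.4600, 0.4200, 0.1200).
H(U,V) = 2.1700 bits; H(V) = 1.4080 bits.
H(U|V) = 2.1700 − 1.4080 = 0.762 bits.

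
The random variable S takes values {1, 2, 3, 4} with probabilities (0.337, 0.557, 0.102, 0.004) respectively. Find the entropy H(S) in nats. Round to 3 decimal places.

0.947 nats

H(S) = −Σ p·ln p.
  −(0.337)·ln(0.337) = 0.3665
  −(0.557)·ln(0.557) = 0.3260
  −(0.102)·ln(0.102) = 0.2328
  −(0.004)·ln(0.004) = 0.0221
Sum: 0.3665 + 0.3260 + 0.2328 + 0.0221 = 0.947 nats.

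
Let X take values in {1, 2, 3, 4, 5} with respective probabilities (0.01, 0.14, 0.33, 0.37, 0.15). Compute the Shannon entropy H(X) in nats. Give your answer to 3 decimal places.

H(X) = −Σ p·ln p.
  −(0.01)·ln(0.01) = 0.0461
  −(0.14)·ln(0.14) = 0.2753
  −(0.33)·ln(0.33) = 0.3659
  −(0.37)·ln(0.37) = 0.3679
  −(0.15)·ln(0.15) = 0.2846
Sum: 0.0461 + 0.2753 + 0.3659 + 0.3679 + 0.2846 = 1.340 nats.

1.340 nats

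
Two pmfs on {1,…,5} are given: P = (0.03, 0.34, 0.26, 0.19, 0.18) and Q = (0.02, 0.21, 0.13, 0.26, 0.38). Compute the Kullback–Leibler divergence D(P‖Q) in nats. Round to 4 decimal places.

0.1621 nats

D(P‖Q) = Σ p·ln(p/q).
  0.03·ln(0.03/0.02) = 0.01216
  0.34·ln(0.34/0.21) = 0.16382
  0.26·ln(0.26/0.13) = 0.18022
  0.19·ln(0.19/0.26) = -0.05959
  0.18·ln(0.18/0.38) = -0.13450
D(P‖Q) = 0.1621 nats.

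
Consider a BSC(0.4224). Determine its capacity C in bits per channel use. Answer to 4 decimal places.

Binary symmetric channel: C = 1 − h₂(ε) where h₂ is the binary entropy function.
h₂(0.4224) = −0.4224·log₂0.4224 − 0.5776·log₂0.5776 = 0.9826.
C = 1 − 0.9826 = 0.0174 bits per channel use.

0.0174 bits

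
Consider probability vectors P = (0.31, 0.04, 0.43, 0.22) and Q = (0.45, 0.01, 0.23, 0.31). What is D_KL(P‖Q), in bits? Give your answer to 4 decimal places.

D(P‖Q) = Σ p·log₂(p/q).
  0.31·log₂(0.31/0.45) = -0.16667
  0.04·log₂(0.04/0.01) = 0.08000
  0.43·log₂(0.43/0.23) = 0.38816
  0.22·log₂(0.22/0.31) = -0.10885
D(P‖Q) = 0.1926 bits.

0.1926 bits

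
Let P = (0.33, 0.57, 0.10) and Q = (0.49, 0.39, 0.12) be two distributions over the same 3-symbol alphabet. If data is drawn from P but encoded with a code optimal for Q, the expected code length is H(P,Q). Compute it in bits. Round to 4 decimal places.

H(P,Q) = −Σ p·log₂ q.
  −0.33·log₂(0.49) = 0.33962
  −0.57·log₂(0.39) = 0.77432
  −0.10·log₂(0.12) = 0.30589
H(P,Q) = 1.4198 bits.

1.4198 bits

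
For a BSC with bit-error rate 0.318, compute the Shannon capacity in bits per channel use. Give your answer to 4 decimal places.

0.0978 bits

Binary symmetric channel: C = 1 − h₂(ε) where h₂ is the binary entropy function.
h₂(0.318) = −0.318·log₂0.318 − 0.682·log₂0.682 = 0.9022.
C = 1 − 0.9022 = 0.0978 bits per channel use.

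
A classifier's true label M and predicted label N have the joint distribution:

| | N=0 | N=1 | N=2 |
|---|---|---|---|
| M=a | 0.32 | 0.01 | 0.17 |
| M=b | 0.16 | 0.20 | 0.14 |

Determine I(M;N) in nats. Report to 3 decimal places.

0.134 nats

Marginals: p(M) = (0.5000, 0.5000), p(N) = (0.4800, 0.2100, 0.3100).
I(M;N) = Σ p(x,y)·ln[p(x,y)/(p(x)p(y))].
  (a,0): 0.32·ln(1.3333) = 0.0921
  (a,1): 0.01·ln(0.0952) = -0.0235
  (a,2): 0.17·ln(1.0968) = 0.0157
  (b,0): 0.16·ln(0.6667) = -0.0649
  (b,1): 0.20·ln(1.9048) = 0.1289
  (b,2): 0.14·ln(0.9032) = -0.0142
Sum = 0.134 nats.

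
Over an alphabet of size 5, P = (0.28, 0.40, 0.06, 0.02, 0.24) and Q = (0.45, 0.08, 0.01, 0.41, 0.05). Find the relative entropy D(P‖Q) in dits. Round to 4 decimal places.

0.4058 dits

D(P‖Q) = Σ p·log₁₀(p/q).
  0.28·log₁₀(0.28/0.45) = -0.05770
  0.40·log₁₀(0.40/0.08) = 0.27959
  0.06·log₁₀(0.06/0.01) = 0.04669
  0.02·log₁₀(0.02/0.41) = -0.02624
  0.24·log₁₀(0.24/0.05) = 0.16350
D(P‖Q) = 0.4058 dits.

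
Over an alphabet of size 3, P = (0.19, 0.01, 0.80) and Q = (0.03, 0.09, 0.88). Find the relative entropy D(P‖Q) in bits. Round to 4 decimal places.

0.3643 bits

D(P‖Q) = Σ p·log₂(p/q).
  0.19·log₂(0.19/0.03) = 0.50596
  0.01·log₂(0.01/0.09) = -0.03170
  0.80·log₂(0.80/0.88) = -0.11000
D(P‖Q) = 0.3643 bits.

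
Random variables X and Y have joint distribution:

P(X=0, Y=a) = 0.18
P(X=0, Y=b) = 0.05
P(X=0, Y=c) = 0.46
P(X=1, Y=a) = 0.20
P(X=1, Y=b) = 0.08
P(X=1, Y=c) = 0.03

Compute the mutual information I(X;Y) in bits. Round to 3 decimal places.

0.226 bits

Marginals: p(X) = (0.6900, 0.3100), p(Y) = (0.3800, 0.1300, 0.4900).
I(X;Y) = H(X) + H(Y) − H(X,Y).
H(X) = 0.8932, H(Y) = 1.4174, H(X,Y) = 2.0844.
I(X;Y) = 0.8932 + 1.4174 − 2.0844 = 0.226 bits.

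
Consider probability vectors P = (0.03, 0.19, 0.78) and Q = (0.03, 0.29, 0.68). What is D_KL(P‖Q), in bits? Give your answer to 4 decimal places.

0.0385 bits

D(P‖Q) = Σ p·log₂(p/q).
  0.03·log₂(0.03/0.03) = 0.00000
  0.19·log₂(0.19/0.29) = -0.11591
  0.78·log₂(0.78/0.68) = 0.15439
D(P‖Q) = 0.0385 bits.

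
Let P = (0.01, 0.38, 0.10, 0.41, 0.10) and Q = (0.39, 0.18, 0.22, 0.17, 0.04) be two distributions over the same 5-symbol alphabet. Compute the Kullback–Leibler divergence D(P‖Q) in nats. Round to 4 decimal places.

0.6210 nats

D(P‖Q) = Σ p·ln(p/q).
  0.01·ln(0.01/0.39) = -0.03664
  0.38·ln(0.38/0.18) = 0.28394
  0.10·ln(0.10/0.22) = -0.07885
  0.41·ln(0.41/0.17) = 0.36095
  0.10·ln(0.10/0.04) = 0.09163
D(P‖Q) = 0.6210 nats.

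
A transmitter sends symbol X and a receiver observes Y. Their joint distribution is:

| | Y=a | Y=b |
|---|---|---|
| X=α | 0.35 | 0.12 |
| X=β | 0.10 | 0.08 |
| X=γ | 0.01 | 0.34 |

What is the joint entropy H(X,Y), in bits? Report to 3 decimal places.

2.116 bits

H(X,Y) = −Σ p(x,y)·log₂ p(x,y) over all 6 cells.
  cell (α,a): −0.35·log₂0.35 = 0.5301
  cell (α,b): −0.12·log₂0.12 = 0.3671
  cell (β,a): −0.10·log₂0.10 = 0.3322
  cell (β,b): −0.08·log₂0.08 = 0.2915
  cell (γ,a): −0.01·log₂0.01 = 0.0664
  cell (γ,b): −0.34·log₂0.34 = 0.5292
Sum = 2.116 bits.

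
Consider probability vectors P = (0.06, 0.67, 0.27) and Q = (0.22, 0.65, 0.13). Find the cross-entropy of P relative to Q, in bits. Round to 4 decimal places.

H(P,Q) = −Σ p·log₂ q.
  −0.06·log₂(0.22) = 0.13107
  −0.67·log₂(0.65) = 0.41640
  −0.27·log₂(0.13) = 0.79472
H(P,Q) = 1.3422 bits.

1.3422 bits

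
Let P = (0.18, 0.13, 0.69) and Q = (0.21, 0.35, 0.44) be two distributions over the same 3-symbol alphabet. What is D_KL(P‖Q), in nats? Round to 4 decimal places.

0.1539 nats

D(P‖Q) = Σ p·ln(p/q).
  0.18·ln(0.18/0.21) = -0.02775
  0.13·ln(0.13/0.35) = -0.12875
  0.69·ln(0.69/0.44) = 0.31044
D(P‖Q) = 0.1539 nats.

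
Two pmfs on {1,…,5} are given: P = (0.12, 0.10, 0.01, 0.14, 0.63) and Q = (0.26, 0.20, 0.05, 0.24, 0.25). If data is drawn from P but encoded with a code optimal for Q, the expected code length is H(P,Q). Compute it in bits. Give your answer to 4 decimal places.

H(P,Q) = −Σ p·log₂ q.
  −0.12·log₂(0.26) = 0.23321
  −0.10·log₂(0.20) = 0.23219
  −0.01·log₂(0.05) = 0.04322
  −0.14·log₂(0.24) = 0.28825
  −0.63·log₂(0.25) = 1.26000
H(P,Q) = 2.0569 bits.

2.0569 bits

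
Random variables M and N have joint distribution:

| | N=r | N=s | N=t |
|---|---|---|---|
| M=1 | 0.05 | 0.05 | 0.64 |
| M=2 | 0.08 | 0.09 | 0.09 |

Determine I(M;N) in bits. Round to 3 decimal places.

0.177 bits

Marginals: p(M) = (0.7400, 0.2600), p(N) = (0.1300, 0.1400, 0.7300).
I(M;N) = H(M) + H(N) − H(M,N).
H(M) = 0.8267, H(N) = 1.1112, H(M,N) = 1.7611.
I(M;N) = 0.8267 + 1.1112 − 1.7611 = 0.177 bits.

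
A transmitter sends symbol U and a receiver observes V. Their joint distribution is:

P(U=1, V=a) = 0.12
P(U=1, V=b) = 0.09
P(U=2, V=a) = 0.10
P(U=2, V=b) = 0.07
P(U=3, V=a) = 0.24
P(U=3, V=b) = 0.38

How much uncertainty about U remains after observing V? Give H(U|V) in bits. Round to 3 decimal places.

1.310 bits

Marginals: p(U) = (0.2100, 0.1700, 0.6200), p(V) = (0.4600, 0.5400).
H(U|V) = Σ p(V) · H(U|V=·).
  V=a: p=0.4600, H(U|V=a) = 1.4740
  V=b: p=0.5400, H(U|V=b) = 1.1697
Weighted sum = 1.310 bits.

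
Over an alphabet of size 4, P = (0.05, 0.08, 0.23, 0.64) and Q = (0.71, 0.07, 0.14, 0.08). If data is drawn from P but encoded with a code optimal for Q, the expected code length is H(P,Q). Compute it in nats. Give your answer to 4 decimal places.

H(P,Q) = −Σ p·ln q.
  −0.05·ln(0.71) = 0.01712
  −0.08·ln(0.07) = 0.21274
  −0.23·ln(0.14) = 0.45221
  −0.64·ln(0.08) = 1.61647
H(P,Q) = 2.2985 nats.

2.2985 nats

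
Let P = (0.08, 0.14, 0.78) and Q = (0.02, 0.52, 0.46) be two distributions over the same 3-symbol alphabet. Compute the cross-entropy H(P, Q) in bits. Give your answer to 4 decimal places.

1.4574 bits

H(P,Q) = −Σ p·log₂ q.
  −0.08·log₂(0.02) = 0.45151
  −0.14·log₂(0.52) = 0.13208
  −0.78·log₂(0.46) = 0.87383
H(P,Q) = 1.4574 bits.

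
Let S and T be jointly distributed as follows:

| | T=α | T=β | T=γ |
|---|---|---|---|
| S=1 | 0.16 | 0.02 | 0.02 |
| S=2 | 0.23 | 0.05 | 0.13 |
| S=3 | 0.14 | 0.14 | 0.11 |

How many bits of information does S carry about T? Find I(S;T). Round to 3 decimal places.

Marginals: p(S) = (0.2000, 0.4100, 0.3900), p(T) = (0.5300, 0.2100, 0.2600).
I(S;T) = Σ p(x,y)·log₂[p(x,y)/(p(x)p(y))].
  (1,α): 0.16·log₂(1.5094) = 0.0950
  (1,β): 0.02·log₂(0.4762) = -0.0214
  (1,γ): 0.02·log₂(0.3846) = -0.0276
  (2,α): 0.23·log₂(1.0584) = 0.0188
  (2,β): 0.05·log₂(0.5807) = -0.0392
  (2,γ): 0.13·log₂(1.2195) = 0.0372
  (3,α): 0.14·log₂(0.6773) = -0.0787
  (3,β): 0.14·log₂(1.7094) = 0.1083
  (3,γ): 0.11·log₂(1.0848) = 0.0129
Sum = 0.105 bits.

0.105 bits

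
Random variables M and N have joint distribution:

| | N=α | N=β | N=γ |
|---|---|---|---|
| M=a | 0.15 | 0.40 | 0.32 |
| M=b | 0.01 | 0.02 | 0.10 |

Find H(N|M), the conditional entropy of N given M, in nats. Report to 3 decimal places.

Chain rule: H(N|M) = H(M,N) − H(M).
Marginals: p(M) = (0.8700, 0.1300), p(N) = (0.1600, 0.4200, 0.4200).
H(M,N) = 1.3703 nats; H(M) = 0.3864 nats.
H(N|M) = 1.3703 − 0.3864 = 0.984 nats.

0.984 nats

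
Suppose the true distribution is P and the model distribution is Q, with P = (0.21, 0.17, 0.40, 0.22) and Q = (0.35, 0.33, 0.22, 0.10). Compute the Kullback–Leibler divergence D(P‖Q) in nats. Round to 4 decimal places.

0.1926 nats

D(P‖Q) = Σ p·ln(p/q).
  0.21·ln(0.21/0.35) = -0.10727
  0.17·ln(0.17/0.33) = -0.11276
  0.40·ln(0.40/0.22) = 0.23913
  0.22·ln(0.22/0.10) = 0.17346
D(P‖Q) = 0.1926 nats.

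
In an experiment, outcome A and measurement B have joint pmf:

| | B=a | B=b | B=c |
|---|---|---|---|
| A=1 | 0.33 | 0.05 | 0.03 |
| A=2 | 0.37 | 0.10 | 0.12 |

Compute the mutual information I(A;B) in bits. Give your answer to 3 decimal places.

0.032 bits

Marginals: p(A) = (0.4100, 0.5900), p(B) = (0.7000, 0.1500, 0.1500).
I(A;B) = H(A) + H(B) − H(A,B).
H(A) = 0.9765, H(B) = 1.1813, H(A,B) = 2.1257.
I(A;B) = 0.9765 + 1.1813 − 2.1257 = 0.032 bits.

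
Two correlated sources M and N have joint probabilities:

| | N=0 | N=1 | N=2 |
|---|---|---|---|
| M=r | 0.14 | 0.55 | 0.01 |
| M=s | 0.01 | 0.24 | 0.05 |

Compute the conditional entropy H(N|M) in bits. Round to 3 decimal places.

0.833 bits

Marginals: p(M) = (0.7000, 0.3000), p(N) = (0.1500, 0.7900, 0.0600).
H(N|M) = Σ p(M) · H(N|M=·).
  M=r: p=0.7000, H(N|M=r) = 0.8253
  M=s: p=0.3000, H(N|M=s) = 0.8519
Weighted sum = 0.833 bits.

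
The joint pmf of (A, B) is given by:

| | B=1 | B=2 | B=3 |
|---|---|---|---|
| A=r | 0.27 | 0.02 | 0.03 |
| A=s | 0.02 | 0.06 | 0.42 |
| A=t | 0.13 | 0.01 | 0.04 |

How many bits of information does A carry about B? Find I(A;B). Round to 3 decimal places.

Marginals: p(A) = (0.3200, 0.5000, 0.1800), p(B) = (0.4200, 0.0900, 0.4900).
I(A;B) = H(A) + H(B) − H(A,B).
H(A) = 1.4713, H(B) = 1.3426, H(A,B) = 2.2916.
I(A;B) = 1.4713 + 1.3426 − 2.2916 = 0.522 bits.

0.522 bits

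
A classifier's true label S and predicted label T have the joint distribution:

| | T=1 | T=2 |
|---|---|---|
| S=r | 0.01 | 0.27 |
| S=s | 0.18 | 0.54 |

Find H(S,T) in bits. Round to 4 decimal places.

1.5018 bits

H(S,T) = −Σ p(x,y)·log₂ p(x,y) over all 4 cells.
  cell (r,1): −0.01·log₂0.01 = 0.06644
  cell (r,2): −0.27·log₂0.27 = 0.51002
  cell (s,1): −0.18·log₂0.18 = 0.44531
  cell (s,2): −0.54·log₂0.54 = 0.48004
Sum = 1.5018 bits.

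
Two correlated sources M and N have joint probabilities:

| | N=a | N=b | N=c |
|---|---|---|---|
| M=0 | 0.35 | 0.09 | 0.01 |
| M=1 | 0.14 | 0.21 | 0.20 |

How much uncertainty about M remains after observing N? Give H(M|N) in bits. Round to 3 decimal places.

Marginals: p(M) = (0.4500, 0.5500), p(N) = (0.4900, 0.3000, 0.2100).
H(M|N) = Σ p(N) · H(M|N=·).
  N=a: p=0.4900, H(M|N=a) = 0.8631
  N=b: p=0.3000, H(M|N=b) = 0.8813
  N=c: p=0.2100, H(M|N=c) = 0.2762
Weighted sum = 0.745 bits.

0.745 bits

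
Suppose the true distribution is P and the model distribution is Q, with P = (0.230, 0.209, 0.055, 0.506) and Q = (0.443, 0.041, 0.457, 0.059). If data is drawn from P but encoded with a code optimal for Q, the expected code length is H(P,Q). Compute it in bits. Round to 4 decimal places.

3.3615 bits

H(P,Q) = −Σ p·log₂ q.
  −0.230·log₂(0.443) = 0.27016
  −0.209·log₂(0.041) = 0.96312
  −0.055·log₂(0.457) = 0.06214
  −0.506·log₂(0.059) = 2.06607
H(P,Q) = 3.3615 bits.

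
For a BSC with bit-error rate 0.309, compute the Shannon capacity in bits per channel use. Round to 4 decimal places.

Binary symmetric channel: C = 1 − h₂(ε) where h₂ is the binary entropy function.
h₂(0.309) = −0.309·log₂0.309 − 0.691·log₂0.691 = 0.8920.
C = 1 − 0.8920 = 0.1080 bits per channel use.

0.1080 bits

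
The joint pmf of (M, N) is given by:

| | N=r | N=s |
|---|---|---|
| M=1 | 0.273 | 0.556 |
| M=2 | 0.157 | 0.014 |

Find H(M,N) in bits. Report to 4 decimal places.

H(M,N) = −Σ p(x,y)·log₂ p(x,y) over all 4 cells.
  cell (1,r): −0.273·log₂0.273 = 0.51134
  cell (1,s): −0.556·log₂0.556 = 0.47084
  cell (2,r): −0.157·log₂0.157 = 0.41937
  cell (2,s): −0.014·log₂0.014 = 0.08622
Sum = 1.4878 bits.

1.4878 bits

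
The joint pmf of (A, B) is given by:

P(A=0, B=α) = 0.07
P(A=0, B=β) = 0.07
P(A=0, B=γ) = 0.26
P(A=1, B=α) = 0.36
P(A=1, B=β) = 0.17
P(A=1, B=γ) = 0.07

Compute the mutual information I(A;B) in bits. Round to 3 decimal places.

0.240 bits

Marginals: p(A) = (0.4000, 0.6000), p(B) = (0.4300, 0.2400, 0.3300).
I(A;B) = Σ p(x,y)·log₂[p(x,y)/(p(x)p(y))].
  (0,α): 0.07·log₂(0.4070) = -0.0908
  (0,β): 0.07·log₂(0.7292) = -0.0319
  (0,γ): 0.26·log₂(1.9697) = 0.2543
  (1,α): 0.36·log₂(1.3953) = 0.1730
  (1,β): 0.17·log₂(1.1806) = 0.0407
  (1,γ): 0.07·log₂(0.3535) = -0.1050
Sum = 0.240 bits.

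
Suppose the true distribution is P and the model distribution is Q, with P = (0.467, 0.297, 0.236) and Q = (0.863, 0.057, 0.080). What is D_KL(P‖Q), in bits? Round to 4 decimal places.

0.6619 bits

D(P‖Q) = Σ p·log₂(p/q).
  0.467·log₂(0.467/0.863) = -0.41373
  0.297·log₂(0.297/0.057) = 0.70728
  0.236·log₂(0.236/0.080) = 0.36833
D(P‖Q) = 0.6619 bits.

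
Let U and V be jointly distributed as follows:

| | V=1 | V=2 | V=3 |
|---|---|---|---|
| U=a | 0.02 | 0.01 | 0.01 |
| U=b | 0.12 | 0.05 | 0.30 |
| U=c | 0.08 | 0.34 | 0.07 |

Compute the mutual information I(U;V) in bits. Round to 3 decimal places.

0.303 bits

Marginals: p(U) = (0.0400, 0.4700, 0.4900), p(V) = (0.2200, 0.4000, 0.3800).
I(U;V) = H(U) + H(V) − H(U,V).
H(U) = 1.2020, H(V) = 1.5398, H(U,V) = 2.4392.
I(U;V) = 1.2020 + 1.5398 − 2.4392 = 0.303 bits.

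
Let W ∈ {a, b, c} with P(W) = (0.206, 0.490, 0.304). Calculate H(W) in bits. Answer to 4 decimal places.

H(W) = −Σ p·log₂ p.
  −(0.206)·log₂(0.206) = 0.46953
  −(0.490)·log₂(0.490) = 0.50428
  −(0.304)·log₂(0.304) = 0.52223
Sum: 0.46953 + 0.50428 + 0.52223 = 1.4960 bits.

1.4960 bits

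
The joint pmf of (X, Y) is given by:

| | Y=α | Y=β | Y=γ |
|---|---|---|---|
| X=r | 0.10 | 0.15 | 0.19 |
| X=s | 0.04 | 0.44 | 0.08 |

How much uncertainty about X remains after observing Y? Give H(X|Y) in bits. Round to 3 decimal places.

Marginals: p(X) = (0.4400, 0.5600), p(Y) = (0.1400, 0.5900, 0.2700).
H(X|Y) = Σ p(Y) · H(X|Y=·).
  Y=α: p=0.1400, H(X|Y=α) = 0.8631
  Y=β: p=0.5900, H(X|Y=β) = 0.8179
  Y=γ: p=0.2700, H(X|Y=γ) = 0.8767
Weighted sum = 0.840 bits.

0.840 bits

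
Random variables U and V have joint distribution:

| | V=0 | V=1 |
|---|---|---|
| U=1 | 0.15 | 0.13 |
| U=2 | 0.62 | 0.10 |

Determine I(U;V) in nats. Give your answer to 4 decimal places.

Marginals: p(U) = (0.2800, 0.7200), p(V) = (0.7700, 0.2300).
I(U;V) = Σ p(x,y)·ln[p(x,y)/(p(x)p(y))].
  (1,0): 0.15·ln(0.6957) = -0.05442
  (1,1): 0.13·ln(2.0186) = 0.09131
  (2,0): 0.62·ln(1.1183) = 0.06934
  (2,1): 0.10·ln(0.6039) = -0.05044
Sum = 0.0558 nats.

0.0558 nats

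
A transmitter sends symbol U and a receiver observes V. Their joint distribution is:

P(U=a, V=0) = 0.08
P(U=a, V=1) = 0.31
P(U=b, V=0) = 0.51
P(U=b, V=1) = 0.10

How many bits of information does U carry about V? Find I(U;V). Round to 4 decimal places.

Marginals: p(U) = (0.3900, 0.6100), p(V) = (0.5900, 0.4100).
I(U;V) = Σ p(x,y)·log₂[p(x,y)/(p(x)p(y))].
  (a,0): 0.08·log₂(0.3477) = -0.12194
  (a,1): 0.31·log₂(1.9387) = 0.29608
  (b,0): 0.51·log₂(1.4171) = 0.25648
  (b,1): 0.10·log₂(0.3998) = -0.13225
Sum = 0.2984 bits.

0.2984 bits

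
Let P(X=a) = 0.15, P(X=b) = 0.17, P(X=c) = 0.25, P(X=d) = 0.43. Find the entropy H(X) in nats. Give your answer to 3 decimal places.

1.295 nats

H(X) = −Σ p·ln p.
  −(0.15)·ln(0.15) = 0.2846
  −(0.17)·ln(0.17) = 0.3012
  −(0.25)·ln(0.25) = 0.3466
  −(0.43)·ln(0.43) = 0.3629
Sum: 0.2846 + 0.3012 + 0.3466 + 0.3629 = 1.295 nats.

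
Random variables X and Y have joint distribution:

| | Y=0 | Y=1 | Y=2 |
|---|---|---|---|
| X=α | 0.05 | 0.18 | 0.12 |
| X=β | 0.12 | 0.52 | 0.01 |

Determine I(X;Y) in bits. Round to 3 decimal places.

Marginals: p(X) = (0.3500, 0.6500), p(Y) = (0.1700, 0.7000, 0.1300).
I(X;Y) = H(X) + H(Y) − H(X,Y).
H(X) = 0.9341, H(Y) = 1.1774, H(X,Y) = 1.9526.
I(X;Y) = 0.9341 + 1.1774 − 1.9526 = 0.159 bits.

0.159 bits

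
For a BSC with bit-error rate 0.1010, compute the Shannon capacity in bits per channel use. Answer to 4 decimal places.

Binary symmetric channel: C = 1 − h₂(ε) where h₂ is the binary entropy function.
h₂(0.1010) = −0.1010·log₂0.1010 − 0.8990·log₂0.8990 = 0.4722.
C = 1 − 0.4722 = 0.5278 bits per channel use.

0.5278 bits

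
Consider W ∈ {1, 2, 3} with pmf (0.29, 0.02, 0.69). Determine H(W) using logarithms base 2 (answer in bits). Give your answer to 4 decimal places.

1.0002 bits

H(W) = −Σ p·log₂ p.
  −(0.29)·log₂(0.29) = 0.51790
  −(0.02)·log₂(0.02) = 0.11288
  −(0.69)·log₂(0.69) = 0.36938
Sum: 0.51790 + 0.11288 + 0.36938 = 1.0002 bits.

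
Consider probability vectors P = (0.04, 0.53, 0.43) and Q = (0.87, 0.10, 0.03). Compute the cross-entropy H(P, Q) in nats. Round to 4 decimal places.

H(P,Q) = −Σ p·ln q.
  −0.04·ln(0.87) = 0.00557
  −0.53·ln(0.10) = 1.22037
  −0.43·ln(0.03) = 1.50782
H(P,Q) = 2.7338 nats.

2.7338 nats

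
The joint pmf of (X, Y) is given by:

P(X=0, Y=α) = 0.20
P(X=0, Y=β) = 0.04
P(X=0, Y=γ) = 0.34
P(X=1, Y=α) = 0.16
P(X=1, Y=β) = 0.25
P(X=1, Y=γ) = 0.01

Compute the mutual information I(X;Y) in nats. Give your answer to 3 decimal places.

Marginals: p(X) = (0.5800, 0.4200), p(Y) = (0.3600, 0.2900, 0.3500).
I(X;Y) = H(X) + H(Y) − H(X,Y).
H(X) = 0.6803, H(Y) = 1.0942, H(X,Y) = 1.5033.
I(X;Y) = 0.6803 + 1.0942 − 1.5033 = 0.271 nats.

0.271 nats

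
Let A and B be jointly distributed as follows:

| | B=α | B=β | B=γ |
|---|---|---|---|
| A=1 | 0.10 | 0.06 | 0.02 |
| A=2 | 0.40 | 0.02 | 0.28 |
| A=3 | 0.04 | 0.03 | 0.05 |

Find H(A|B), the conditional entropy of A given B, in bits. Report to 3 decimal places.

Chain rule: H(A|B) = H(A,B) − H(B).
Marginals: p(A) = (0.1800, 0.7000, 0.1200), p(B) = (0.5400, 0.1100, 0.3500).
H(A,B) = 2.3981 bits; H(B) = 1.3604 bits.
H(A|B) = 2.3981 − 1.3604 = 1.038 bits.

1.038 bits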